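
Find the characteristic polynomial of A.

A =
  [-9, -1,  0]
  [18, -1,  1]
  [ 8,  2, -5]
x^3 + 15*x^2 + 75*x + 125

Expanding det(x·I − A) (e.g. by cofactor expansion or by noting that A is similar to its Jordan form J, which has the same characteristic polynomial as A) gives
  χ_A(x) = x^3 + 15*x^2 + 75*x + 125
which factors as (x + 5)^3. The eigenvalues (with algebraic multiplicities) are λ = -5 with multiplicity 3.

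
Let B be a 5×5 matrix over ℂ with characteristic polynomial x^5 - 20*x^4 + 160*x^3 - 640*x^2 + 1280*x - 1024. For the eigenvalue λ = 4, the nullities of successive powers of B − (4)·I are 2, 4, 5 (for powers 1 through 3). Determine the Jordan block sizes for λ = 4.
Block sizes for λ = 4: [3, 2]

From the dimensions of kernels of powers, the number of Jordan blocks of size at least j is d_j − d_{j−1} where d_j = dim ker(N^j) (with d_0 = 0). Computing the differences gives [2, 2, 1].
The number of blocks of size exactly k is (#blocks of size ≥ k) − (#blocks of size ≥ k + 1), so the partition is: 1 block(s) of size 2, 1 block(s) of size 3.
In nonincreasing order the block sizes are [3, 2].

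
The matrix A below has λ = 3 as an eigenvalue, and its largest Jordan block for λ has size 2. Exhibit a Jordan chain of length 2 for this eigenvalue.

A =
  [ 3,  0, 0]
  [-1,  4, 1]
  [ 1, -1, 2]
A Jordan chain for λ = 3 of length 2:
v_1 = (0, -1, 1)ᵀ
v_2 = (1, 0, 0)ᵀ

Let N = A − (3)·I. We want v_2 with N^2 v_2 = 0 but N^1 v_2 ≠ 0; then v_{j-1} := N · v_j for j = 2, …, 2.

Pick v_2 = (1, 0, 0)ᵀ.
Then v_1 = N · v_2 = (0, -1, 1)ᵀ.

Sanity check: (A − (3)·I) v_1 = (0, 0, 0)ᵀ = 0. ✓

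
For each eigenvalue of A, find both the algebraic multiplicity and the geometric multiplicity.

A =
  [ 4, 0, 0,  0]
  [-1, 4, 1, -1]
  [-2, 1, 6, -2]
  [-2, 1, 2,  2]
λ = 4: alg = 4, geom = 2

Step 1 — factor the characteristic polynomial to read off the algebraic multiplicities:
  χ_A(x) = (x - 4)^4

Step 2 — compute geometric multiplicities via the rank-nullity identity g(λ) = n − rank(A − λI):
  rank(A − (4)·I) = 2, so dim ker(A − (4)·I) = n − 2 = 2

Summary:
  λ = 4: algebraic multiplicity = 4, geometric multiplicity = 2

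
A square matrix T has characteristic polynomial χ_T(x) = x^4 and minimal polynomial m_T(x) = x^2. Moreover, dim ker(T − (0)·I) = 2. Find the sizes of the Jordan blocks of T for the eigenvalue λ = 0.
Block sizes for λ = 0: [2, 2]

Step 1 — from the characteristic polynomial, algebraic multiplicity of λ = 0 is 4. From dim ker(T − (0)·I) = 2, there are exactly 2 Jordan blocks for λ = 0.
Step 2 — from the minimal polynomial, the factor (x − 0)^2 tells us the largest block for λ = 0 has size 2.
Step 3 — with total size 4, 2 blocks, and largest block 2, the block sizes (in nonincreasing order) are [2, 2].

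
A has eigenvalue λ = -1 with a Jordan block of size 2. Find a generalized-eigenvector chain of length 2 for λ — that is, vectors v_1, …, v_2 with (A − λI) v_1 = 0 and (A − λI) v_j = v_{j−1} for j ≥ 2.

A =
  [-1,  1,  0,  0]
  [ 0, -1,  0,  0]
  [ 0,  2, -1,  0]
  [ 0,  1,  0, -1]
A Jordan chain for λ = -1 of length 2:
v_1 = (1, 0, 2, 1)ᵀ
v_2 = (0, 1, 0, 0)ᵀ

Let N = A − (-1)·I. We want v_2 with N^2 v_2 = 0 but N^1 v_2 ≠ 0; then v_{j-1} := N · v_j for j = 2, …, 2.

Pick v_2 = (0, 1, 0, 0)ᵀ.
Then v_1 = N · v_2 = (1, 0, 2, 1)ᵀ.

Sanity check: (A − (-1)·I) v_1 = (0, 0, 0, 0)ᵀ = 0. ✓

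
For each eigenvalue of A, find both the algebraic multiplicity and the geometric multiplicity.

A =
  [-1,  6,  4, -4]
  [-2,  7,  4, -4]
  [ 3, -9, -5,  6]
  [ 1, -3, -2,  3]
λ = 1: alg = 4, geom = 3

Step 1 — factor the characteristic polynomial to read off the algebraic multiplicities:
  χ_A(x) = (x - 1)^4

Step 2 — compute geometric multiplicities via the rank-nullity identity g(λ) = n − rank(A − λI):
  rank(A − (1)·I) = 1, so dim ker(A − (1)·I) = n − 1 = 3

Summary:
  λ = 1: algebraic multiplicity = 4, geometric multiplicity = 3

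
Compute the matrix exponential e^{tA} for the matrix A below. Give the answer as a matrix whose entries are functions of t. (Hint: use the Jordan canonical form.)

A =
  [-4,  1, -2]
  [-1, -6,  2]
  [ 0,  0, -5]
e^{tA} =
  [t*exp(-5*t) + exp(-5*t), t*exp(-5*t), -2*t*exp(-5*t)]
  [-t*exp(-5*t), -t*exp(-5*t) + exp(-5*t), 2*t*exp(-5*t)]
  [0, 0, exp(-5*t)]

Strategy: write A = P · J · P⁻¹ where J is a Jordan canonical form, so e^{tA} = P · e^{tJ} · P⁻¹, and e^{tJ} can be computed block-by-block.

A has Jordan form
J =
  [-5,  1,  0]
  [ 0, -5,  0]
  [ 0,  0, -5]
(up to reordering of blocks).

Per-block formulas:
  For a 1×1 block at λ = -5: exp(t · [-5]) = [e^(-5t)].
  For a 2×2 Jordan block J_2(-5): exp(t · J_2(-5)) = e^(-5t)·(I + t·N), where N is the 2×2 nilpotent shift.

After assembling e^{tJ} and conjugating by P, we get:

e^{tA} =
  [t*exp(-5*t) + exp(-5*t), t*exp(-5*t), -2*t*exp(-5*t)]
  [-t*exp(-5*t), -t*exp(-5*t) + exp(-5*t), 2*t*exp(-5*t)]
  [0, 0, exp(-5*t)]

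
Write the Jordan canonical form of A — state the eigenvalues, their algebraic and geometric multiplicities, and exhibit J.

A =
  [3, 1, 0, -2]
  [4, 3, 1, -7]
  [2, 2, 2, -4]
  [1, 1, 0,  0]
J_3(2) ⊕ J_1(2)

The characteristic polynomial is
  det(x·I − A) = x^4 - 8*x^3 + 24*x^2 - 32*x + 16 = (x - 2)^4

Eigenvalues and multiplicities (the geometric multiplicity of λ is n − rank(A − λI), which equals the number of Jordan blocks for λ):
  λ = 2: algebraic multiplicity = 4, geometric multiplicity = 2

Determining the block sizes for each eigenvalue:
  λ = 2: with am = 4 and gm = 2, the partition is not yet determined (e.g. several partitions of 4 into 2 parts exist). Let N = A − (2)·I. Computing rank(N^1) = 2, rank(N^2) = 1, rank(N^3) = 0; the number of blocks of size ≥ j is rank(N^{j−1}) − rank(N^j), giving [2, 1, 1]. So we have 1 block(s) of size 3, 1 block(s) of size 1 → block sizes [3, 1]

Assembling the blocks gives a Jordan form
J =
  [2, 1, 0, 0]
  [0, 2, 1, 0]
  [0, 0, 2, 0]
  [0, 0, 0, 2]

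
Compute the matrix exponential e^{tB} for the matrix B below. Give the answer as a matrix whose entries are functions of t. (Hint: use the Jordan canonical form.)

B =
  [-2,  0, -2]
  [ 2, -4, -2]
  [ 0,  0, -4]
e^{tB} =
  [exp(-2*t), 0, -exp(-2*t) + exp(-4*t)]
  [exp(-2*t) - exp(-4*t), exp(-4*t), -exp(-2*t) + exp(-4*t)]
  [0, 0, exp(-4*t)]

Strategy: write B = P · J · P⁻¹ where J is a Jordan canonical form, so e^{tB} = P · e^{tJ} · P⁻¹, and e^{tJ} can be computed block-by-block.

B has Jordan form
J =
  [-4,  0,  0]
  [ 0, -4,  0]
  [ 0,  0, -2]
(up to reordering of blocks).

Per-block formulas:
  For a 1×1 block at λ = -4: exp(t · [-4]) = [e^(-4t)].
  For a 1×1 block at λ = -2: exp(t · [-2]) = [e^(-2t)].

After assembling e^{tJ} and conjugating by P, we get:

e^{tB} =
  [exp(-2*t), 0, -exp(-2*t) + exp(-4*t)]
  [exp(-2*t) - exp(-4*t), exp(-4*t), -exp(-2*t) + exp(-4*t)]
  [0, 0, exp(-4*t)]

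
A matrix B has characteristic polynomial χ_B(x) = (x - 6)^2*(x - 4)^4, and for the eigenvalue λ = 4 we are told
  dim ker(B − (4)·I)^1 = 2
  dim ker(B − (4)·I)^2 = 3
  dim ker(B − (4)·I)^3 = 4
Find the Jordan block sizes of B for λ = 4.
Block sizes for λ = 4: [3, 1]

From the dimensions of kernels of powers, the number of Jordan blocks of size at least j is d_j − d_{j−1} where d_j = dim ker(N^j) (with d_0 = 0). Computing the differences gives [2, 1, 1].
The number of blocks of size exactly k is (#blocks of size ≥ k) − (#blocks of size ≥ k + 1), so the partition is: 1 block(s) of size 1, 1 block(s) of size 3.
In nonincreasing order the block sizes are [3, 1].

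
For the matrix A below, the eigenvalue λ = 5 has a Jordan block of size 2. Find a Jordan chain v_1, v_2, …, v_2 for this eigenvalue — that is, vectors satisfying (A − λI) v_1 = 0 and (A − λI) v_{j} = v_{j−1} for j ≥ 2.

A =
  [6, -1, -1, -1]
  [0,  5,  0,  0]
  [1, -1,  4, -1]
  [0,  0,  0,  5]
A Jordan chain for λ = 5 of length 2:
v_1 = (1, 0, 1, 0)ᵀ
v_2 = (1, 0, 0, 0)ᵀ

Let N = A − (5)·I. We want v_2 with N^2 v_2 = 0 but N^1 v_2 ≠ 0; then v_{j-1} := N · v_j for j = 2, …, 2.

Pick v_2 = (1, 0, 0, 0)ᵀ.
Then v_1 = N · v_2 = (1, 0, 1, 0)ᵀ.

Sanity check: (A − (5)·I) v_1 = (0, 0, 0, 0)ᵀ = 0. ✓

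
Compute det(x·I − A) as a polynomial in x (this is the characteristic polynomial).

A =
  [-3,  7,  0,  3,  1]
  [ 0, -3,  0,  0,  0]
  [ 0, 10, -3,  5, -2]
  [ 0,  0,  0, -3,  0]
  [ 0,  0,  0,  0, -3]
x^5 + 15*x^4 + 90*x^3 + 270*x^2 + 405*x + 243

Expanding det(x·I − A) (e.g. by cofactor expansion or by noting that A is similar to its Jordan form J, which has the same characteristic polynomial as A) gives
  χ_A(x) = x^5 + 15*x^4 + 90*x^3 + 270*x^2 + 405*x + 243
which factors as (x + 3)^5. The eigenvalues (with algebraic multiplicities) are λ = -3 with multiplicity 5.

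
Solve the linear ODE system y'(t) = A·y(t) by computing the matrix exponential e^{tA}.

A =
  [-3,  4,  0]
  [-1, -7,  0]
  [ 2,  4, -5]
e^{tA} =
  [2*t*exp(-5*t) + exp(-5*t), 4*t*exp(-5*t), 0]
  [-t*exp(-5*t), -2*t*exp(-5*t) + exp(-5*t), 0]
  [2*t*exp(-5*t), 4*t*exp(-5*t), exp(-5*t)]

Strategy: write A = P · J · P⁻¹ where J is a Jordan canonical form, so e^{tA} = P · e^{tJ} · P⁻¹, and e^{tJ} can be computed block-by-block.

A has Jordan form
J =
  [-5,  1,  0]
  [ 0, -5,  0]
  [ 0,  0, -5]
(up to reordering of blocks).

Per-block formulas:
  For a 2×2 Jordan block J_2(-5): exp(t · J_2(-5)) = e^(-5t)·(I + t·N), where N is the 2×2 nilpotent shift.
  For a 1×1 block at λ = -5: exp(t · [-5]) = [e^(-5t)].

After assembling e^{tJ} and conjugating by P, we get:

e^{tA} =
  [2*t*exp(-5*t) + exp(-5*t), 4*t*exp(-5*t), 0]
  [-t*exp(-5*t), -2*t*exp(-5*t) + exp(-5*t), 0]
  [2*t*exp(-5*t), 4*t*exp(-5*t), exp(-5*t)]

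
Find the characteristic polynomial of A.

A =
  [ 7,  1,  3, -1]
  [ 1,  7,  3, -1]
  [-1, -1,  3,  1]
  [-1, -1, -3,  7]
x^4 - 24*x^3 + 216*x^2 - 864*x + 1296

Expanding det(x·I − A) (e.g. by cofactor expansion or by noting that A is similar to its Jordan form J, which has the same characteristic polynomial as A) gives
  χ_A(x) = x^4 - 24*x^3 + 216*x^2 - 864*x + 1296
which factors as (x - 6)^4. The eigenvalues (with algebraic multiplicities) are λ = 6 with multiplicity 4.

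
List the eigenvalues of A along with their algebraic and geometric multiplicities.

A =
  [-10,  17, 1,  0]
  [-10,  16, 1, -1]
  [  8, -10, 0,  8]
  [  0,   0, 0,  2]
λ = 2: alg = 4, geom = 2

Step 1 — factor the characteristic polynomial to read off the algebraic multiplicities:
  χ_A(x) = (x - 2)^4

Step 2 — compute geometric multiplicities via the rank-nullity identity g(λ) = n − rank(A − λI):
  rank(A − (2)·I) = 2, so dim ker(A − (2)·I) = n − 2 = 2

Summary:
  λ = 2: algebraic multiplicity = 4, geometric multiplicity = 2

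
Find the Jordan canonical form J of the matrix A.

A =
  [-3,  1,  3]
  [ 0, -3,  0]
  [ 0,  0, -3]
J_2(-3) ⊕ J_1(-3)

The characteristic polynomial is
  det(x·I − A) = x^3 + 9*x^2 + 27*x + 27 = (x + 3)^3

Eigenvalues and multiplicities (the geometric multiplicity of λ is n − rank(A − λI), which equals the number of Jordan blocks for λ):
  λ = -3: algebraic multiplicity = 3, geometric multiplicity = 2

Determining the block sizes for each eigenvalue:
  λ = -3: 2 blocks summing to 3 forces exactly one block of size 2 and the rest size 1 → block sizes [2, 1]

Assembling the blocks gives a Jordan form
J =
  [-3,  1,  0]
  [ 0, -3,  0]
  [ 0,  0, -3]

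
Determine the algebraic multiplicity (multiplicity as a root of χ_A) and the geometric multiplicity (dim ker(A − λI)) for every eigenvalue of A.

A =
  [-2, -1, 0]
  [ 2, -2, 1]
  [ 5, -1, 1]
λ = -1: alg = 3, geom = 1

Step 1 — factor the characteristic polynomial to read off the algebraic multiplicities:
  χ_A(x) = (x + 1)^3

Step 2 — compute geometric multiplicities via the rank-nullity identity g(λ) = n − rank(A − λI):
  rank(A − (-1)·I) = 2, so dim ker(A − (-1)·I) = n − 2 = 1

Summary:
  λ = -1: algebraic multiplicity = 3, geometric multiplicity = 1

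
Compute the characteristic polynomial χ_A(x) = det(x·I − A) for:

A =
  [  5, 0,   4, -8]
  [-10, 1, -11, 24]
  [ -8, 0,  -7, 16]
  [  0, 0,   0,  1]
x^4 - 6*x^2 + 8*x - 3

Expanding det(x·I − A) (e.g. by cofactor expansion or by noting that A is similar to its Jordan form J, which has the same characteristic polynomial as A) gives
  χ_A(x) = x^4 - 6*x^2 + 8*x - 3
which factors as (x - 1)^3*(x + 3). The eigenvalues (with algebraic multiplicities) are λ = -3 with multiplicity 1, λ = 1 with multiplicity 3.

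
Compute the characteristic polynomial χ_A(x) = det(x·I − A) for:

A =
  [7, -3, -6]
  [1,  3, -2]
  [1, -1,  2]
x^3 - 12*x^2 + 48*x - 64

Expanding det(x·I − A) (e.g. by cofactor expansion or by noting that A is similar to its Jordan form J, which has the same characteristic polynomial as A) gives
  χ_A(x) = x^3 - 12*x^2 + 48*x - 64
which factors as (x - 4)^3. The eigenvalues (with algebraic multiplicities) are λ = 4 with multiplicity 3.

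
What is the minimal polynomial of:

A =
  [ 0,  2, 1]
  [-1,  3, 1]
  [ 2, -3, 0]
x^3 - 3*x^2 + 3*x - 1

The characteristic polynomial is χ_A(x) = (x - 1)^3, so the eigenvalues are known. The minimal polynomial is
  m_A(x) = Π_λ (x − λ)^{k_λ}
where k_λ is the size of the *largest* Jordan block for λ (equivalently, the smallest k with (A − λI)^k v = 0 for every generalised eigenvector v of λ).

  λ = 1: largest Jordan block has size 3, contributing (x − 1)^3

So m_A(x) = (x - 1)^3 = x^3 - 3*x^2 + 3*x - 1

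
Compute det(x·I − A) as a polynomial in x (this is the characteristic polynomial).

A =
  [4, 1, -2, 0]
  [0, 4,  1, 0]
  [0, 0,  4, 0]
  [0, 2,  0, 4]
x^4 - 16*x^3 + 96*x^2 - 256*x + 256

Expanding det(x·I − A) (e.g. by cofactor expansion or by noting that A is similar to its Jordan form J, which has the same characteristic polynomial as A) gives
  χ_A(x) = x^4 - 16*x^3 + 96*x^2 - 256*x + 256
which factors as (x - 4)^4. The eigenvalues (with algebraic multiplicities) are λ = 4 with multiplicity 4.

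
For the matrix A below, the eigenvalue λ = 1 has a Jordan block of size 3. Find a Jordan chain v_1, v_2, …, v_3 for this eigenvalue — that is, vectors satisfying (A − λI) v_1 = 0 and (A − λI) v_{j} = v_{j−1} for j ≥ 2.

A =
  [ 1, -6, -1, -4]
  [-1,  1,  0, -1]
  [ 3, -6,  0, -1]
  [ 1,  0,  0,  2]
A Jordan chain for λ = 1 of length 3:
v_1 = (-1, -1, 2, 1)ᵀ
v_2 = (0, -1, 3, 1)ᵀ
v_3 = (1, 0, 0, 0)ᵀ

Let N = A − (1)·I. We want v_3 with N^3 v_3 = 0 but N^2 v_3 ≠ 0; then v_{j-1} := N · v_j for j = 3, …, 2.

Pick v_3 = (1, 0, 0, 0)ᵀ.
Then v_2 = N · v_3 = (0, -1, 3, 1)ᵀ.
Then v_1 = N · v_2 = (-1, -1, 2, 1)ᵀ.

Sanity check: (A − (1)·I) v_1 = (0, 0, 0, 0)ᵀ = 0. ✓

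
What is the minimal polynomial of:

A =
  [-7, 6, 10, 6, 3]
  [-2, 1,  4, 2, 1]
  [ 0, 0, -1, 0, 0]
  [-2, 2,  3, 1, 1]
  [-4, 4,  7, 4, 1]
x^3 + 3*x^2 + 3*x + 1

The characteristic polynomial is χ_A(x) = (x + 1)^5, so the eigenvalues are known. The minimal polynomial is
  m_A(x) = Π_λ (x − λ)^{k_λ}
where k_λ is the size of the *largest* Jordan block for λ (equivalently, the smallest k with (A − λI)^k v = 0 for every generalised eigenvector v of λ).

  λ = -1: largest Jordan block has size 3, contributing (x + 1)^3

So m_A(x) = (x + 1)^3 = x^3 + 3*x^2 + 3*x + 1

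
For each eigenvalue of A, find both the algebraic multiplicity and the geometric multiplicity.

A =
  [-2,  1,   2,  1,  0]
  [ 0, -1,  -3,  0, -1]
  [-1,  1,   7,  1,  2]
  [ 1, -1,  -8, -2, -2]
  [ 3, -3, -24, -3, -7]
λ = -1: alg = 5, geom = 3

Step 1 — factor the characteristic polynomial to read off the algebraic multiplicities:
  χ_A(x) = (x + 1)^5

Step 2 — compute geometric multiplicities via the rank-nullity identity g(λ) = n − rank(A − λI):
  rank(A − (-1)·I) = 2, so dim ker(A − (-1)·I) = n − 2 = 3

Summary:
  λ = -1: algebraic multiplicity = 5, geometric multiplicity = 3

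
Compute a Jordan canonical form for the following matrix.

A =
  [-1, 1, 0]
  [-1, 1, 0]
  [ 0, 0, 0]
J_2(0) ⊕ J_1(0)

The characteristic polynomial is
  det(x·I − A) = x^3

Eigenvalues and multiplicities (the geometric multiplicity of λ is n − rank(A − λI), which equals the number of Jordan blocks for λ):
  λ = 0: algebraic multiplicity = 3, geometric multiplicity = 2

Determining the block sizes for each eigenvalue:
  λ = 0: 2 blocks summing to 3 forces exactly one block of size 2 and the rest size 1 → block sizes [2, 1]

Assembling the blocks gives a Jordan form
J =
  [0, 1, 0]
  [0, 0, 0]
  [0, 0, 0]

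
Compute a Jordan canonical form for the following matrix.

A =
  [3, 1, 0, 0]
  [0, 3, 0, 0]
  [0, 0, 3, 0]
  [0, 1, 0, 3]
J_2(3) ⊕ J_1(3) ⊕ J_1(3)

The characteristic polynomial is
  det(x·I − A) = x^4 - 12*x^3 + 54*x^2 - 108*x + 81 = (x - 3)^4

Eigenvalues and multiplicities (the geometric multiplicity of λ is n − rank(A − λI), which equals the number of Jordan blocks for λ):
  λ = 3: algebraic multiplicity = 4, geometric multiplicity = 3

Determining the block sizes for each eigenvalue:
  λ = 3: 3 blocks summing to 4 forces exactly one block of size 2 and the rest size 1 → block sizes [2, 1, 1]

Assembling the blocks gives a Jordan form
J =
  [3, 1, 0, 0]
  [0, 3, 0, 0]
  [0, 0, 3, 0]
  [0, 0, 0, 3]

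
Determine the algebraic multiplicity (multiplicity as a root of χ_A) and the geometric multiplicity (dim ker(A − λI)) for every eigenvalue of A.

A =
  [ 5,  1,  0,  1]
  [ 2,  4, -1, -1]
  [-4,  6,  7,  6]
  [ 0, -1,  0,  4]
λ = 5: alg = 4, geom = 2

Step 1 — factor the characteristic polynomial to read off the algebraic multiplicities:
  χ_A(x) = (x - 5)^4

Step 2 — compute geometric multiplicities via the rank-nullity identity g(λ) = n − rank(A − λI):
  rank(A − (5)·I) = 2, so dim ker(A − (5)·I) = n − 2 = 2

Summary:
  λ = 5: algebraic multiplicity = 4, geometric multiplicity = 2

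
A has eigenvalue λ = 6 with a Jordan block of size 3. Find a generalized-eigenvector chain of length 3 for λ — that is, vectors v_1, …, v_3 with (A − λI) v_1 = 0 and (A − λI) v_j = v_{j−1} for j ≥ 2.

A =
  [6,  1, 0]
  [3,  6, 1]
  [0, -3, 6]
A Jordan chain for λ = 6 of length 3:
v_1 = (3, 0, -9)ᵀ
v_2 = (0, 3, 0)ᵀ
v_3 = (1, 0, 0)ᵀ

Let N = A − (6)·I. We want v_3 with N^3 v_3 = 0 but N^2 v_3 ≠ 0; then v_{j-1} := N · v_j for j = 3, …, 2.

Pick v_3 = (1, 0, 0)ᵀ.
Then v_2 = N · v_3 = (0, 3, 0)ᵀ.
Then v_1 = N · v_2 = (3, 0, -9)ᵀ.

Sanity check: (A − (6)·I) v_1 = (0, 0, 0)ᵀ = 0. ✓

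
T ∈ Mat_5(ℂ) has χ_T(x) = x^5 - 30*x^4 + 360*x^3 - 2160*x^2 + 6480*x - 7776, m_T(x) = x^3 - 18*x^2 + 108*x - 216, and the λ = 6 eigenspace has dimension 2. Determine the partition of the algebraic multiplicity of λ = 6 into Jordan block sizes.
Block sizes for λ = 6: [3, 2]

Step 1 — from the characteristic polynomial, algebraic multiplicity of λ = 6 is 5. From dim ker(T − (6)·I) = 2, there are exactly 2 Jordan blocks for λ = 6.
Step 2 — from the minimal polynomial, the factor (x − 6)^3 tells us the largest block for λ = 6 has size 3.
Step 3 — with total size 5, 2 blocks, and largest block 3, the block sizes (in nonincreasing order) are [3, 2].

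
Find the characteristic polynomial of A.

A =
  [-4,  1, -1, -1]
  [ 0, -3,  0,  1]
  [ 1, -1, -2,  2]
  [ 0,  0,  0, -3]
x^4 + 12*x^3 + 54*x^2 + 108*x + 81

Expanding det(x·I − A) (e.g. by cofactor expansion or by noting that A is similar to its Jordan form J, which has the same characteristic polynomial as A) gives
  χ_A(x) = x^4 + 12*x^3 + 54*x^2 + 108*x + 81
which factors as (x + 3)^4. The eigenvalues (with algebraic multiplicities) are λ = -3 with multiplicity 4.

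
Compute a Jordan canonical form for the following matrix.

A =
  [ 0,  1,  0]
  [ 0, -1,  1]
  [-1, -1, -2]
J_3(-1)

The characteristic polynomial is
  det(x·I − A) = x^3 + 3*x^2 + 3*x + 1 = (x + 1)^3

Eigenvalues and multiplicities (the geometric multiplicity of λ is n − rank(A − λI), which equals the number of Jordan blocks for λ):
  λ = -1: algebraic multiplicity = 3, geometric multiplicity = 1

Determining the block sizes for each eigenvalue:
  λ = -1: one block (gm = 1), so the single block has size am = 3 → block sizes [3]

Assembling the blocks gives a Jordan form
J =
  [-1,  1,  0]
  [ 0, -1,  1]
  [ 0,  0, -1]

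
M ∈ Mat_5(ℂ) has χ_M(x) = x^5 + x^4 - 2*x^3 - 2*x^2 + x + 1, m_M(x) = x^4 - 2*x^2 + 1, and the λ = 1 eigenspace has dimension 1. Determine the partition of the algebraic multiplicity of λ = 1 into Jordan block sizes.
Block sizes for λ = 1: [2]

Step 1 — from the characteristic polynomial, algebraic multiplicity of λ = 1 is 2. From dim ker(M − (1)·I) = 1, there are exactly 1 Jordan blocks for λ = 1.
Step 2 — from the minimal polynomial, the factor (x − 1)^2 tells us the largest block for λ = 1 has size 2.
Step 3 — with total size 2, 1 blocks, and largest block 2, the block sizes (in nonincreasing order) are [2].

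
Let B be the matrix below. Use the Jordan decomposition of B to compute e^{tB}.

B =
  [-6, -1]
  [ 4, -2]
e^{tB} =
  [-2*t*exp(-4*t) + exp(-4*t), -t*exp(-4*t)]
  [4*t*exp(-4*t), 2*t*exp(-4*t) + exp(-4*t)]

Strategy: write B = P · J · P⁻¹ where J is a Jordan canonical form, so e^{tB} = P · e^{tJ} · P⁻¹, and e^{tJ} can be computed block-by-block.

B has Jordan form
J =
  [-4,  1]
  [ 0, -4]
(up to reordering of blocks).

Per-block formulas:
  For a 2×2 Jordan block J_2(-4): exp(t · J_2(-4)) = e^(-4t)·(I + t·N), where N is the 2×2 nilpotent shift.

After assembling e^{tJ} and conjugating by P, we get:

e^{tB} =
  [-2*t*exp(-4*t) + exp(-4*t), -t*exp(-4*t)]
  [4*t*exp(-4*t), 2*t*exp(-4*t) + exp(-4*t)]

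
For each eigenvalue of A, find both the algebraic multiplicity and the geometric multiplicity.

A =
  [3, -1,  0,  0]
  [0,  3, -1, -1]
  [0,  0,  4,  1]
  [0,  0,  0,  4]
λ = 3: alg = 2, geom = 1; λ = 4: alg = 2, geom = 1

Step 1 — factor the characteristic polynomial to read off the algebraic multiplicities:
  χ_A(x) = (x - 4)^2*(x - 3)^2

Step 2 — compute geometric multiplicities via the rank-nullity identity g(λ) = n − rank(A − λI):
  rank(A − (3)·I) = 3, so dim ker(A − (3)·I) = n − 3 = 1
  rank(A − (4)·I) = 3, so dim ker(A − (4)·I) = n − 3 = 1

Summary:
  λ = 3: algebraic multiplicity = 2, geometric multiplicity = 1
  λ = 4: algebraic multiplicity = 2, geometric multiplicity = 1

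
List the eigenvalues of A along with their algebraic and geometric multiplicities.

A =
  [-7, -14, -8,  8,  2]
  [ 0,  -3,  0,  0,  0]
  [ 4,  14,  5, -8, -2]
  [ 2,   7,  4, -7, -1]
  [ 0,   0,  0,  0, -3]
λ = -3: alg = 5, geom = 4

Step 1 — factor the characteristic polynomial to read off the algebraic multiplicities:
  χ_A(x) = (x + 3)^5

Step 2 — compute geometric multiplicities via the rank-nullity identity g(λ) = n − rank(A − λI):
  rank(A − (-3)·I) = 1, so dim ker(A − (-3)·I) = n − 1 = 4

Summary:
  λ = -3: algebraic multiplicity = 5, geometric multiplicity = 4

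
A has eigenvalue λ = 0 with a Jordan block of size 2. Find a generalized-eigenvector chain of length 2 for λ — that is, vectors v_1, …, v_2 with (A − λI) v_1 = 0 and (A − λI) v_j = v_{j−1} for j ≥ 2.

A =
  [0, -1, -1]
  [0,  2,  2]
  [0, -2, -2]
A Jordan chain for λ = 0 of length 2:
v_1 = (-1, 2, -2)ᵀ
v_2 = (0, 1, 0)ᵀ

Let N = A − (0)·I. We want v_2 with N^2 v_2 = 0 but N^1 v_2 ≠ 0; then v_{j-1} := N · v_j for j = 2, …, 2.

Pick v_2 = (0, 1, 0)ᵀ.
Then v_1 = N · v_2 = (-1, 2, -2)ᵀ.

Sanity check: (A − (0)·I) v_1 = (0, 0, 0)ᵀ = 0. ✓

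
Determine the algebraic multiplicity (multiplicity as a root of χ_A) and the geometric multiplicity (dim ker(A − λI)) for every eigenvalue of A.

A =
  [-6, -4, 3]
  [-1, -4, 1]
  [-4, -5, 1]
λ = -3: alg = 3, geom = 1

Step 1 — factor the characteristic polynomial to read off the algebraic multiplicities:
  χ_A(x) = (x + 3)^3

Step 2 — compute geometric multiplicities via the rank-nullity identity g(λ) = n − rank(A − λI):
  rank(A − (-3)·I) = 2, so dim ker(A − (-3)·I) = n − 2 = 1

Summary:
  λ = -3: algebraic multiplicity = 3, geometric multiplicity = 1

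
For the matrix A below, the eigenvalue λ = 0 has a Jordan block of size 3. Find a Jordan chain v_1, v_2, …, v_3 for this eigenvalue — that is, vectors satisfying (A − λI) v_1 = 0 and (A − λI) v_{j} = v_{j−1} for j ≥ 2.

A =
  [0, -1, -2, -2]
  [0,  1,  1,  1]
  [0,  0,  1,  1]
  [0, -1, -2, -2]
A Jordan chain for λ = 0 of length 3:
v_1 = (1, 0, -1, 1)ᵀ
v_2 = (-1, 1, 0, -1)ᵀ
v_3 = (0, 1, 0, 0)ᵀ

Let N = A − (0)·I. We want v_3 with N^3 v_3 = 0 but N^2 v_3 ≠ 0; then v_{j-1} := N · v_j for j = 3, …, 2.

Pick v_3 = (0, 1, 0, 0)ᵀ.
Then v_2 = N · v_3 = (-1, 1, 0, -1)ᵀ.
Then v_1 = N · v_2 = (1, 0, -1, 1)ᵀ.

Sanity check: (A − (0)·I) v_1 = (0, 0, 0, 0)ᵀ = 0. ✓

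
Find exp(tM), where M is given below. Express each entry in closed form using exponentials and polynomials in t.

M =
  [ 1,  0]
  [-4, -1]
e^{tM} =
  [exp(t), 0]
  [-2*exp(t) + 2*exp(-t), exp(-t)]

Strategy: write M = P · J · P⁻¹ where J is a Jordan canonical form, so e^{tM} = P · e^{tJ} · P⁻¹, and e^{tJ} can be computed block-by-block.

M has Jordan form
J =
  [-1, 0]
  [ 0, 1]
(up to reordering of blocks).

Per-block formulas:
  For a 1×1 block at λ = -1: exp(t · [-1]) = [e^(-1t)].
  For a 1×1 block at λ = 1: exp(t · [1]) = [e^(1t)].

After assembling e^{tJ} and conjugating by P, we get:

e^{tM} =
  [exp(t), 0]
  [-2*exp(t) + 2*exp(-t), exp(-t)]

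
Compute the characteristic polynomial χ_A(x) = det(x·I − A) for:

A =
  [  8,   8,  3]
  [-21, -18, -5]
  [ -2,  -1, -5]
x^3 + 15*x^2 + 75*x + 125

Expanding det(x·I − A) (e.g. by cofactor expansion or by noting that A is similar to its Jordan form J, which has the same characteristic polynomial as A) gives
  χ_A(x) = x^3 + 15*x^2 + 75*x + 125
which factors as (x + 5)^3. The eigenvalues (with algebraic multiplicities) are λ = -5 with multiplicity 3.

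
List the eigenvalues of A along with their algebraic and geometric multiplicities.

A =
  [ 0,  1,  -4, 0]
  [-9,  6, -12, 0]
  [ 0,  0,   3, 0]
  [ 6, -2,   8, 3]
λ = 3: alg = 4, geom = 3

Step 1 — factor the characteristic polynomial to read off the algebraic multiplicities:
  χ_A(x) = (x - 3)^4

Step 2 — compute geometric multiplicities via the rank-nullity identity g(λ) = n − rank(A − λI):
  rank(A − (3)·I) = 1, so dim ker(A − (3)·I) = n − 1 = 3

Summary:
  λ = 3: algebraic multiplicity = 4, geometric multiplicity = 3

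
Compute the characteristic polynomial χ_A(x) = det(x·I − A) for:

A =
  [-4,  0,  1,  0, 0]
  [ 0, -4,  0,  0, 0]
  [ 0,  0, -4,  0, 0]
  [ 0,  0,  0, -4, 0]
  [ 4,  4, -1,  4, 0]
x^5 + 16*x^4 + 96*x^3 + 256*x^2 + 256*x

Expanding det(x·I − A) (e.g. by cofactor expansion or by noting that A is similar to its Jordan form J, which has the same characteristic polynomial as A) gives
  χ_A(x) = x^5 + 16*x^4 + 96*x^3 + 256*x^2 + 256*x
which factors as x*(x + 4)^4. The eigenvalues (with algebraic multiplicities) are λ = -4 with multiplicity 4, λ = 0 with multiplicity 1.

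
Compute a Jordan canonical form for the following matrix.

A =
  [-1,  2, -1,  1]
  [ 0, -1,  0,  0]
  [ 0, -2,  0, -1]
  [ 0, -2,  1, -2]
J_2(-1) ⊕ J_1(-1) ⊕ J_1(-1)

The characteristic polynomial is
  det(x·I − A) = x^4 + 4*x^3 + 6*x^2 + 4*x + 1 = (x + 1)^4

Eigenvalues and multiplicities (the geometric multiplicity of λ is n − rank(A − λI), which equals the number of Jordan blocks for λ):
  λ = -1: algebraic multiplicity = 4, geometric multiplicity = 3

Determining the block sizes for each eigenvalue:
  λ = -1: 3 blocks summing to 4 forces exactly one block of size 2 and the rest size 1 → block sizes [2, 1, 1]

Assembling the blocks gives a Jordan form
J =
  [-1,  1,  0,  0]
  [ 0, -1,  0,  0]
  [ 0,  0, -1,  0]
  [ 0,  0,  0, -1]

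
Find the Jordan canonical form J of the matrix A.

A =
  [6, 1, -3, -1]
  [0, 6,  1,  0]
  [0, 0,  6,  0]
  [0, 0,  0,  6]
J_3(6) ⊕ J_1(6)

The characteristic polynomial is
  det(x·I − A) = x^4 - 24*x^3 + 216*x^2 - 864*x + 1296 = (x - 6)^4

Eigenvalues and multiplicities (the geometric multiplicity of λ is n − rank(A − λI), which equals the number of Jordan blocks for λ):
  λ = 6: algebraic multiplicity = 4, geometric multiplicity = 2

Determining the block sizes for each eigenvalue:
  λ = 6: with am = 4 and gm = 2, the partition is not yet determined (e.g. several partitions of 4 into 2 parts exist). Let N = A − (6)·I. Computing rank(N^1) = 2, rank(N^2) = 1, rank(N^3) = 0; the number of blocks of size ≥ j is rank(N^{j−1}) − rank(N^j), giving [2, 1, 1]. So we have 1 block(s) of size 3, 1 block(s) of size 1 → block sizes [3, 1]

Assembling the blocks gives a Jordan form
J =
  [6, 1, 0, 0]
  [0, 6, 1, 0]
  [0, 0, 6, 0]
  [0, 0, 0, 6]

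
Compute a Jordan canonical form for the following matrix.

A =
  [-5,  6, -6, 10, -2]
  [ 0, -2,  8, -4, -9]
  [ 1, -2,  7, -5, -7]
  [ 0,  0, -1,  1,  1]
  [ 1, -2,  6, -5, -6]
J_1(-3) ⊕ J_2(-2) ⊕ J_2(1)

The characteristic polynomial is
  det(x·I − A) = x^5 + 5*x^4 + 3*x^3 - 13*x^2 - 8*x + 12 = (x - 1)^2*(x + 2)^2*(x + 3)

Eigenvalues and multiplicities (the geometric multiplicity of λ is n − rank(A − λI), which equals the number of Jordan blocks for λ):
  λ = -3: algebraic multiplicity = 1, geometric multiplicity = 1
  λ = -2: algebraic multiplicity = 2, geometric multiplicity = 1
  λ = 1: algebraic multiplicity = 2, geometric multiplicity = 1

Determining the block sizes for each eigenvalue:
  λ = -3: one block (gm = 1), so the single block has size am = 1 → block sizes [1]
  λ = -2: one block (gm = 1), so the single block has size am = 2 → block sizes [2]
  λ = 1: one block (gm = 1), so the single block has size am = 2 → block sizes [2]

Assembling the blocks gives a Jordan form
J =
  [-3,  0,  0, 0, 0]
  [ 0, -2,  1, 0, 0]
  [ 0,  0, -2, 0, 0]
  [ 0,  0,  0, 1, 1]
  [ 0,  0,  0, 0, 1]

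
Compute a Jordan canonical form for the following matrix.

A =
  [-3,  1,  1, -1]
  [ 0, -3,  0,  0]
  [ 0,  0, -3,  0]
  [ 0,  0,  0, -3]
J_2(-3) ⊕ J_1(-3) ⊕ J_1(-3)

The characteristic polynomial is
  det(x·I − A) = x^4 + 12*x^3 + 54*x^2 + 108*x + 81 = (x + 3)^4

Eigenvalues and multiplicities (the geometric multiplicity of λ is n − rank(A − λI), which equals the number of Jordan blocks for λ):
  λ = -3: algebraic multiplicity = 4, geometric multiplicity = 3

Determining the block sizes for each eigenvalue:
  λ = -3: 3 blocks summing to 4 forces exactly one block of size 2 and the rest size 1 → block sizes [2, 1, 1]

Assembling the blocks gives a Jordan form
J =
  [-3,  1,  0,  0]
  [ 0, -3,  0,  0]
  [ 0,  0, -3,  0]
  [ 0,  0,  0, -3]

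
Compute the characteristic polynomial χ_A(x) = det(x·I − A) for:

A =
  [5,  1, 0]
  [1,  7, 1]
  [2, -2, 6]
x^3 - 18*x^2 + 108*x - 216

Expanding det(x·I − A) (e.g. by cofactor expansion or by noting that A is similar to its Jordan form J, which has the same characteristic polynomial as A) gives
  χ_A(x) = x^3 - 18*x^2 + 108*x - 216
which factors as (x - 6)^3. The eigenvalues (with algebraic multiplicities) are λ = 6 with multiplicity 3.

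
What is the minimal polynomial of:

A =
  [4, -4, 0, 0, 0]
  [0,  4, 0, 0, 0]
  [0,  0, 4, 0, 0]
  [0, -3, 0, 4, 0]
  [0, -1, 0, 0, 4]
x^2 - 8*x + 16

The characteristic polynomial is χ_A(x) = (x - 4)^5, so the eigenvalues are known. The minimal polynomial is
  m_A(x) = Π_λ (x − λ)^{k_λ}
where k_λ is the size of the *largest* Jordan block for λ (equivalently, the smallest k with (A − λI)^k v = 0 for every generalised eigenvector v of λ).

  λ = 4: largest Jordan block has size 2, contributing (x − 4)^2

So m_A(x) = (x - 4)^2 = x^2 - 8*x + 16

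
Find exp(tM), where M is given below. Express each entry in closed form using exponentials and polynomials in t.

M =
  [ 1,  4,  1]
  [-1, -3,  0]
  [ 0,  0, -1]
e^{tM} =
  [2*t*exp(-t) + exp(-t), 4*t*exp(-t), t^2*exp(-t) + t*exp(-t)]
  [-t*exp(-t), -2*t*exp(-t) + exp(-t), -t^2*exp(-t)/2]
  [0, 0, exp(-t)]

Strategy: write M = P · J · P⁻¹ where J is a Jordan canonical form, so e^{tM} = P · e^{tJ} · P⁻¹, and e^{tJ} can be computed block-by-block.

M has Jordan form
J =
  [-1,  1,  0]
  [ 0, -1,  1]
  [ 0,  0, -1]
(up to reordering of blocks).

Per-block formulas:
  For a 3×3 Jordan block J_3(-1): exp(t · J_3(-1)) = e^(-1t)·(I + t·N + (t^2/2)·N^2), where N is the 3×3 nilpotent shift.

After assembling e^{tJ} and conjugating by P, we get:

e^{tM} =
  [2*t*exp(-t) + exp(-t), 4*t*exp(-t), t^2*exp(-t) + t*exp(-t)]
  [-t*exp(-t), -2*t*exp(-t) + exp(-t), -t^2*exp(-t)/2]
  [0, 0, exp(-t)]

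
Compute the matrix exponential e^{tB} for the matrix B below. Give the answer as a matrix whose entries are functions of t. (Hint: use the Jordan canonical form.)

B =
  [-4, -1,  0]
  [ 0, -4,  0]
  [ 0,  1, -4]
e^{tB} =
  [exp(-4*t), -t*exp(-4*t), 0]
  [0, exp(-4*t), 0]
  [0, t*exp(-4*t), exp(-4*t)]

Strategy: write B = P · J · P⁻¹ where J is a Jordan canonical form, so e^{tB} = P · e^{tJ} · P⁻¹, and e^{tJ} can be computed block-by-block.

B has Jordan form
J =
  [-4,  1,  0]
  [ 0, -4,  0]
  [ 0,  0, -4]
(up to reordering of blocks).

Per-block formulas:
  For a 2×2 Jordan block J_2(-4): exp(t · J_2(-4)) = e^(-4t)·(I + t·N), where N is the 2×2 nilpotent shift.
  For a 1×1 block at λ = -4: exp(t · [-4]) = [e^(-4t)].

After assembling e^{tJ} and conjugating by P, we get:

e^{tB} =
  [exp(-4*t), -t*exp(-4*t), 0]
  [0, exp(-4*t), 0]
  [0, t*exp(-4*t), exp(-4*t)]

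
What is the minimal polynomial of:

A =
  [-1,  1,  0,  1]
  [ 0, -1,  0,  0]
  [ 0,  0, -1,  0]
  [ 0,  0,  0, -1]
x^2 + 2*x + 1

The characteristic polynomial is χ_A(x) = (x + 1)^4, so the eigenvalues are known. The minimal polynomial is
  m_A(x) = Π_λ (x − λ)^{k_λ}
where k_λ is the size of the *largest* Jordan block for λ (equivalently, the smallest k with (A − λI)^k v = 0 for every generalised eigenvector v of λ).

  λ = -1: largest Jordan block has size 2, contributing (x + 1)^2

So m_A(x) = (x + 1)^2 = x^2 + 2*x + 1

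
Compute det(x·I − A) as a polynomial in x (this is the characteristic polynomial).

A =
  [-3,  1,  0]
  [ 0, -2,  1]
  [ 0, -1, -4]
x^3 + 9*x^2 + 27*x + 27

Expanding det(x·I − A) (e.g. by cofactor expansion or by noting that A is similar to its Jordan form J, which has the same characteristic polynomial as A) gives
  χ_A(x) = x^3 + 9*x^2 + 27*x + 27
which factors as (x + 3)^3. The eigenvalues (with algebraic multiplicities) are λ = -3 with multiplicity 3.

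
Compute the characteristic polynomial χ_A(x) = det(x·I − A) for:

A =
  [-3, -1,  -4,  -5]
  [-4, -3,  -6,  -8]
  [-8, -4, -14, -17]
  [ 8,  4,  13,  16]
x^4 + 4*x^3 + 6*x^2 + 4*x + 1

Expanding det(x·I − A) (e.g. by cofactor expansion or by noting that A is similar to its Jordan form J, which has the same characteristic polynomial as A) gives
  χ_A(x) = x^4 + 4*x^3 + 6*x^2 + 4*x + 1
which factors as (x + 1)^4. The eigenvalues (with algebraic multiplicities) are λ = -1 with multiplicity 4.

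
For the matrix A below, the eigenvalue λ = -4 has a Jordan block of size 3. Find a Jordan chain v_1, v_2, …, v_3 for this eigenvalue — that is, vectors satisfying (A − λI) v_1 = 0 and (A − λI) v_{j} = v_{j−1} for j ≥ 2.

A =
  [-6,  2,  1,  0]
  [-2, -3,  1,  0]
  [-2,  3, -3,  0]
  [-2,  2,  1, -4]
A Jordan chain for λ = -4 of length 3:
v_1 = (-2, 0, -4, -2)ᵀ
v_2 = (-2, -2, -2, -2)ᵀ
v_3 = (1, 0, 0, 0)ᵀ

Let N = A − (-4)·I. We want v_3 with N^3 v_3 = 0 but N^2 v_3 ≠ 0; then v_{j-1} := N · v_j for j = 3, …, 2.

Pick v_3 = (1, 0, 0, 0)ᵀ.
Then v_2 = N · v_3 = (-2, -2, -2, -2)ᵀ.
Then v_1 = N · v_2 = (-2, 0, -4, -2)ᵀ.

Sanity check: (A − (-4)·I) v_1 = (0, 0, 0, 0)ᵀ = 0. ✓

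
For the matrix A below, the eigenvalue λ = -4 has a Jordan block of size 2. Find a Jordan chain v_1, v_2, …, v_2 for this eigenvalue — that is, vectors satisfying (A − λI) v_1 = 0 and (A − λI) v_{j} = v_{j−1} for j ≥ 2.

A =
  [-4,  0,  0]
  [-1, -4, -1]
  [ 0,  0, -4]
A Jordan chain for λ = -4 of length 2:
v_1 = (0, -1, 0)ᵀ
v_2 = (1, 0, 0)ᵀ

Let N = A − (-4)·I. We want v_2 with N^2 v_2 = 0 but N^1 v_2 ≠ 0; then v_{j-1} := N · v_j for j = 2, …, 2.

Pick v_2 = (1, 0, 0)ᵀ.
Then v_1 = N · v_2 = (0, -1, 0)ᵀ.

Sanity check: (A − (-4)·I) v_1 = (0, 0, 0)ᵀ = 0. ✓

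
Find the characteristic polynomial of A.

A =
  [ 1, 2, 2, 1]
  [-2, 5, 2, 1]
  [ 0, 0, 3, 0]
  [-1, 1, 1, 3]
x^4 - 12*x^3 + 54*x^2 - 108*x + 81

Expanding det(x·I − A) (e.g. by cofactor expansion or by noting that A is similar to its Jordan form J, which has the same characteristic polynomial as A) gives
  χ_A(x) = x^4 - 12*x^3 + 54*x^2 - 108*x + 81
which factors as (x - 3)^4. The eigenvalues (with algebraic multiplicities) are λ = 3 with multiplicity 4.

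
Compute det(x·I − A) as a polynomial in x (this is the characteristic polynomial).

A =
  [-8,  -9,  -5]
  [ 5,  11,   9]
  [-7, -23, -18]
x^3 + 15*x^2 + 75*x + 125

Expanding det(x·I − A) (e.g. by cofactor expansion or by noting that A is similar to its Jordan form J, which has the same characteristic polynomial as A) gives
  χ_A(x) = x^3 + 15*x^2 + 75*x + 125
which factors as (x + 5)^3. The eigenvalues (with algebraic multiplicities) are λ = -5 with multiplicity 3.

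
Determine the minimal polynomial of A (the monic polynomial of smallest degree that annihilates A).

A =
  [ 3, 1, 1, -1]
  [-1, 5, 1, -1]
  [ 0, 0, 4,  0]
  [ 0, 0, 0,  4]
x^2 - 8*x + 16

The characteristic polynomial is χ_A(x) = (x - 4)^4, so the eigenvalues are known. The minimal polynomial is
  m_A(x) = Π_λ (x − λ)^{k_λ}
where k_λ is the size of the *largest* Jordan block for λ (equivalently, the smallest k with (A − λI)^k v = 0 for every generalised eigenvector v of λ).

  λ = 4: largest Jordan block has size 2, contributing (x − 4)^2

So m_A(x) = (x - 4)^2 = x^2 - 8*x + 16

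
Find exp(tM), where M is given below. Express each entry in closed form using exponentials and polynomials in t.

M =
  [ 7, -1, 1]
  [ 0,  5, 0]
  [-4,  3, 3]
e^{tM} =
  [2*t*exp(5*t) + exp(5*t), t^2*exp(5*t)/2 - t*exp(5*t), t*exp(5*t)]
  [0, exp(5*t), 0]
  [-4*t*exp(5*t), -t^2*exp(5*t) + 3*t*exp(5*t), -2*t*exp(5*t) + exp(5*t)]

Strategy: write M = P · J · P⁻¹ where J is a Jordan canonical form, so e^{tM} = P · e^{tJ} · P⁻¹, and e^{tJ} can be computed block-by-block.

M has Jordan form
J =
  [5, 1, 0]
  [0, 5, 1]
  [0, 0, 5]
(up to reordering of blocks).

Per-block formulas:
  For a 3×3 Jordan block J_3(5): exp(t · J_3(5)) = e^(5t)·(I + t·N + (t^2/2)·N^2), where N is the 3×3 nilpotent shift.

After assembling e^{tJ} and conjugating by P, we get:

e^{tM} =
  [2*t*exp(5*t) + exp(5*t), t^2*exp(5*t)/2 - t*exp(5*t), t*exp(5*t)]
  [0, exp(5*t), 0]
  [-4*t*exp(5*t), -t^2*exp(5*t) + 3*t*exp(5*t), -2*t*exp(5*t) + exp(5*t)]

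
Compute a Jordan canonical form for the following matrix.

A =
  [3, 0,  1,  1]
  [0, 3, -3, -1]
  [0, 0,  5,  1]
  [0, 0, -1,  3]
J_1(3) ⊕ J_1(3) ⊕ J_2(4)

The characteristic polynomial is
  det(x·I − A) = x^4 - 14*x^3 + 73*x^2 - 168*x + 144 = (x - 4)^2*(x - 3)^2

Eigenvalues and multiplicities (the geometric multiplicity of λ is n − rank(A − λI), which equals the number of Jordan blocks for λ):
  λ = 3: algebraic multiplicity = 2, geometric multiplicity = 2
  λ = 4: algebraic multiplicity = 2, geometric multiplicity = 1

Determining the block sizes for each eigenvalue:
  λ = 3: gm = am = 2, so every block has size 1 → block sizes [1, 1]
  λ = 4: one block (gm = 1), so the single block has size am = 2 → block sizes [2]

Assembling the blocks gives a Jordan form
J =
  [3, 0, 0, 0]
  [0, 3, 0, 0]
  [0, 0, 4, 1]
  [0, 0, 0, 4]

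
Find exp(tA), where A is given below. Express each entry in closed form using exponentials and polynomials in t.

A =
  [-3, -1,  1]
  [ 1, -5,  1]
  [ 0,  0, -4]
e^{tA} =
  [t*exp(-4*t) + exp(-4*t), -t*exp(-4*t), t*exp(-4*t)]
  [t*exp(-4*t), -t*exp(-4*t) + exp(-4*t), t*exp(-4*t)]
  [0, 0, exp(-4*t)]

Strategy: write A = P · J · P⁻¹ where J is a Jordan canonical form, so e^{tA} = P · e^{tJ} · P⁻¹, and e^{tJ} can be computed block-by-block.

A has Jordan form
J =
  [-4,  1,  0]
  [ 0, -4,  0]
  [ 0,  0, -4]
(up to reordering of blocks).

Per-block formulas:
  For a 1×1 block at λ = -4: exp(t · [-4]) = [e^(-4t)].
  For a 2×2 Jordan block J_2(-4): exp(t · J_2(-4)) = e^(-4t)·(I + t·N), where N is the 2×2 nilpotent shift.

After assembling e^{tJ} and conjugating by P, we get:

e^{tA} =
  [t*exp(-4*t) + exp(-4*t), -t*exp(-4*t), t*exp(-4*t)]
  [t*exp(-4*t), -t*exp(-4*t) + exp(-4*t), t*exp(-4*t)]
  [0, 0, exp(-4*t)]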